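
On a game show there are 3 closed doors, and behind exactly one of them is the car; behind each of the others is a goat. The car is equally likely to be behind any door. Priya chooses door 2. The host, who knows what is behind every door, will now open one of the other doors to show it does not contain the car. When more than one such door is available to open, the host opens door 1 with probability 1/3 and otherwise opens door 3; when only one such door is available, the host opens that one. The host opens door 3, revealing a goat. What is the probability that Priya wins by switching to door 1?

3/5

Condition on the true location of the car.
If it is behind door 1 (prior 1/3): only door 3 is available, probability 1; weight (1/3)·1 = 1/3.
If it is behind door 2 (prior 1/3): door 1 is available but not opened, probability 2/3; weight (1/3)·(2/3) = 2/9.
If it is behind door 3 (prior 1/3): the host opened door 3, so this case is ruled out; weight (1/3)·0 = 0.
The weights sum to 5/9.
So P(the car behind door 1 | the host opened door 3) = (1/3) / (5/9) = 3/5.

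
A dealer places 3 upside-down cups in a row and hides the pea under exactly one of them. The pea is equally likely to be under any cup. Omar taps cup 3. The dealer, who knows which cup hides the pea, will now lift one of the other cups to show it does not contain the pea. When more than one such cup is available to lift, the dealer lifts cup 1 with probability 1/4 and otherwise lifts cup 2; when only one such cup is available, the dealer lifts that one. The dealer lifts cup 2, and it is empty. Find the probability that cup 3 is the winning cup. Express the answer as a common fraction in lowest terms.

Condition on the true location of the pea.
If it is under cup 1 (prior 1/3): only cup 2 is available, probability 1; weight (1/3)·1 = 1/3.
If it is under cup 2 (prior 1/3): the dealer opened cup 2, so this case is ruled out; weight (1/3)·0 = 0.
If it is under cup 3 (prior 1/3): cup 1 is available but not opened, probability 3/4; weight (1/3)·(3/4) = 1/4.
The weights sum to 7/12.
So P(the pea under cup 3 | the dealer opened cup 2) = (1/4) / (7/12) = 3/7.

3/7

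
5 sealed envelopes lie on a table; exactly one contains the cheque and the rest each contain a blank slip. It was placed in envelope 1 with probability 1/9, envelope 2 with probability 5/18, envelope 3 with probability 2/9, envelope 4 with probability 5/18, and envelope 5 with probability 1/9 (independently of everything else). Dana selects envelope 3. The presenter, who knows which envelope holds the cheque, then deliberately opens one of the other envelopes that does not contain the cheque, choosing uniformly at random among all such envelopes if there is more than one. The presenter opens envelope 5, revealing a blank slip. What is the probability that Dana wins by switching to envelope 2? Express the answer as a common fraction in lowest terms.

1/3

Condition on the true location of the cheque.
If it is in envelope 1 (prior 1/9): the presenter has 3 equally likely choices, so probability 1/3; weight (1/9)·(1/3) = 1/27.
If it is in either of envelopes 2 and 4 (prior 5/18 each): the presenter has 3 equally likely choices, so probability 1/3; weight (5/18)·(1/3) = 5/54 each.
If it is in envelope 3 (prior 2/9): the presenter has 4 equally likely choices, so probability 1/4; weight (2/9)·(1/4) = 1/18.
If it is in envelope 5 (prior 1/9): the presenter opened envelope 5, so this case is ruled out; weight (1/9)·0 = 0.
The weights sum to 5/18.
So P(the cheque in envelope 2 | the presenter opened envelope 5) = (5/54) / (5/18) = 1/3.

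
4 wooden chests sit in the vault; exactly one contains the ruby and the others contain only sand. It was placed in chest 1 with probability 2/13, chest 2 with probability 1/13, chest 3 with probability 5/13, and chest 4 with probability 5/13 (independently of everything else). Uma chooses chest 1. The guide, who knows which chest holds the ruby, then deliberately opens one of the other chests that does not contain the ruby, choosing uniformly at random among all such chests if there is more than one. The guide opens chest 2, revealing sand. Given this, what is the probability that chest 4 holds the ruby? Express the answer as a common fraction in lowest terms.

15/34

Consider each possible location of the ruby in turn.
If it is in chest 1 (prior 2/13): the guide has 3 equally likely choices, so probability 1/3; weight (2/13)·(1/3) = 2/39.
If it is in chest 2 (prior 1/13): the guide opened chest 2, so this case is ruled out; weight (1/13)·0 = 0.
If it is in either of chests 3 and 4 (prior 5/13 each): the guide has 2 equally likely choices, so probability 1/2; weight (5/13)·(1/2) = 5/26 each.
The weights sum to 17/39.
So P(the ruby in chest 4 | the guide opened chest 2) = (5/26) / (17/39) = 15/34.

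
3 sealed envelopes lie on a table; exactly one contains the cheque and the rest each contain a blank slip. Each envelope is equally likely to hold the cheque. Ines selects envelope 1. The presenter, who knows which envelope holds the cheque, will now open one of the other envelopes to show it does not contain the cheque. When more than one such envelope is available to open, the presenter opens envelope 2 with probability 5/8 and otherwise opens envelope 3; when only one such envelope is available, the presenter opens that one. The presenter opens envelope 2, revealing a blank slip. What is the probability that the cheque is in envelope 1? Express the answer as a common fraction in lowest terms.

5/13

Consider each possible location of the cheque in turn.
If it is in envelope 1 (prior 1/3): envelope 2 is available, opened with probability 5/8; weight (1/3)·(5/8) = 5/24.
If it is in envelope 2 (prior 1/3): the presenter opened envelope 2, so this case is ruled out; weight (1/3)·0 = 0.
If it is in envelope 3 (prior 1/3): only envelope 2 is available, probability 1; weight (1/3)·1 = 1/3.
The weights sum to 13/24.
So P(the cheque in envelope 1 | the presenter opened envelope 2) = (5/24) / (13/24) = 5/13.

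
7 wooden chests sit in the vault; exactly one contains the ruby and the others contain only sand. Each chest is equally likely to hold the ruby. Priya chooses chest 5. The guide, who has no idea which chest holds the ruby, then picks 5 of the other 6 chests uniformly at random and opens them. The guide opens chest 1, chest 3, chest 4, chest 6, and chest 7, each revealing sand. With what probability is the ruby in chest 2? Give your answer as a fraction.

1/2

Because the guide chose which chests to open without knowing where the ruby is, the choice is independent of the prize location. Learning that none of the 5 opened chests holds the ruby simply rules out those 5 locations and leaves the remaining 2 chests still equally likely by symmetry.
So P(the ruby in chest 2) = 1/2.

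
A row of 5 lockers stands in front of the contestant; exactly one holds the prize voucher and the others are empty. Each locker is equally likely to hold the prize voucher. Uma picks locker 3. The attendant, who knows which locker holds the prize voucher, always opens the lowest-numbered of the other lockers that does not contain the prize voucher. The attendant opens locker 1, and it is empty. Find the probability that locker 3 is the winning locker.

1/4

Consider each possible location of the prize voucher in turn.
If it is in locker 1 (prior 1/5): the attendant opened locker 1, so this case is ruled out; weight (1/5)·0 = 0.
If it is in any of lockers 2, 3, 4, and 5 (prior 1/5 each): locker 1 is the lowest-numbered option available, probability 1; weight (1/5)·1 = 1/5 each.
The weights sum to 4/5.
So P(the prize voucher in locker 3 | the attendant opened locker 1) = (1/5) / (4/5) = 1/4.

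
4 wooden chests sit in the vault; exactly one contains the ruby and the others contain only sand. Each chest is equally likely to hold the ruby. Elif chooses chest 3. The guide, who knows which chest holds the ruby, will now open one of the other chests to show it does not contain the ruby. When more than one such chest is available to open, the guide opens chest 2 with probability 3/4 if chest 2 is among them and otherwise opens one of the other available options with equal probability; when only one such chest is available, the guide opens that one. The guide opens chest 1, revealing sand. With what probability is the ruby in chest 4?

Consider each possible location of the ruby in turn.
If it is in chest 1 (prior 1/4): the guide opened chest 1, so this case is ruled out; weight (1/4)·0 = 0.
If it is in chest 2 (prior 1/4): chest 2 holds the prize so is unavailable; the guide chooses uniformly among the 2 others, probability 1/2; weight (1/4)·(1/2) = 1/8.
If it is in chest 3 (prior 1/4): chest 2 is available but not opened; chest 1 gets probability (1 − 3/4)/2 = 1/8; weight (1/4)·(1/8) = 1/32.
If it is in chest 4 (prior 1/4): chest 2 is available but not opened, probability 1/4; weight (1/4)·(1/4) = 1/16.
The weights sum to 7/32.
So P(the ruby in chest 4 | the guide opened chest 1) = (1/16) / (7/32) = 2/7.

2/7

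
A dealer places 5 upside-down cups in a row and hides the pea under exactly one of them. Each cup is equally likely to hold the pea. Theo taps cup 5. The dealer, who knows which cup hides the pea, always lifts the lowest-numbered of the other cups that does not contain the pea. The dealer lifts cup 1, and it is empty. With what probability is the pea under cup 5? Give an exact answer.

Condition on the true location of the pea.
If it is under cup 1 (prior 1/5): the dealer opened cup 1, so this case is ruled out; weight (1/5)·0 = 0.
If it is under any of cups 2, 3, 4, and 5 (prior 1/5 each): cup 1 is the lowest-numbered option available, probability 1; weight (1/5)·1 = 1/5 each.
The weights sum to 4/5.
So P(the pea under cup 5 | the dealer opened cup 1) = (1/5) / (4/5) = 1/4.

1/4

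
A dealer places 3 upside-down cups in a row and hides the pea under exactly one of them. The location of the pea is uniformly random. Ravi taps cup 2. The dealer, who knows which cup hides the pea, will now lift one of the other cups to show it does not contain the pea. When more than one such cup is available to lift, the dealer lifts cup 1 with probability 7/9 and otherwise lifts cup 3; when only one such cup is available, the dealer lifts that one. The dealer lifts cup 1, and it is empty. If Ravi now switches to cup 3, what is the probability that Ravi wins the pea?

Apply Bayes' rule, conditioning on where the pea actually is.
If it is under cup 1 (prior 1/3): the dealer opened cup 1, so this case is ruled out; weight (1/3)·0 = 0.
If it is under cup 2 (prior 1/3): cup 1 is available, opened with probability 7/9; weight (1/3)·(7/9) = 7/27.
If it is under cup 3 (prior 1/3): only cup 1 is available, probability 1; weight (1/3)·1 = 1/3.
The weights sum to 16/27.
So P(the pea under cup 3 | the dealer opened cup 1) = (1/3) / (16/27) = 9/16.

9/16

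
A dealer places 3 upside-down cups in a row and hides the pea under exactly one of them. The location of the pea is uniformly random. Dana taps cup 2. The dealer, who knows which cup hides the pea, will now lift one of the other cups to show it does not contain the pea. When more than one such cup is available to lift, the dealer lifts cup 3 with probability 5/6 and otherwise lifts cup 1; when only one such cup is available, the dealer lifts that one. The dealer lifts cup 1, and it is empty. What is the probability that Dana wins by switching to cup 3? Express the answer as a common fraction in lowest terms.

Apply Bayes' rule, conditioning on where the pea actually is.
If it is under cup 1 (prior 1/3): the dealer opened cup 1, so this case is ruled out; weight (1/3)·0 = 0.
If it is under cup 2 (prior 1/3): cup 3 is available but not opened, probability 1/6; weight (1/3)·(1/6) = 1/18.
If it is under cup 3 (prior 1/3): only cup 1 is available, probability 1; weight (1/3)·1 = 1/3.
The weights sum to 7/18.
So P(the pea under cup 3 | the dealer opened cup 1) = (1/3) / (7/18) = 6/7.

6/7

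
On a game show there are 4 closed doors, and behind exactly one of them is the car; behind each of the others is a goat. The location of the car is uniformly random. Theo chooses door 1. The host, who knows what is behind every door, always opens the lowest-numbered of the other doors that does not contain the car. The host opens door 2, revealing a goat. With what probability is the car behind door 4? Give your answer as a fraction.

Consider each possible location of the car in turn.
If it is behind any of doors 1, 3, and 4 (prior 1/4 each): door 2 is the lowest-numbered option available, probability 1; weight (1/4)·1 = 1/4 each.
If it is behind door 2 (prior 1/4): the host opened door 2, so this case is ruled out; weight (1/4)·0 = 0.
The weights sum to 3/4.
So P(the car behind door 4 | the host opened door 2) = (1/4) / (3/4) = 1/3.

1/3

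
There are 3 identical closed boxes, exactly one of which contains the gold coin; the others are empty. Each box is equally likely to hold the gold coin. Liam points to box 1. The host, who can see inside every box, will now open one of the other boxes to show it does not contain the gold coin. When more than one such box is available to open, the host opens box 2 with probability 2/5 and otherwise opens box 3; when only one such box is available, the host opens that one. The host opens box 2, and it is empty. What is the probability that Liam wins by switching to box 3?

Apply Bayes' rule, conditioning on where the gold coin actually is.
If it is in box 1 (prior 1/3): box 2 is available, opened with probability 2/5; weight (1/3)·(2/5) = 2/15.
If it is in box 2 (prior 1/3): the host opened box 2, so this case is ruled out; weight (1/3)·0 = 0.
If it is in box 3 (prior 1/3): only box 2 is available, probability 1; weight (1/3)·1 = 1/3.
The weights sum to 7/15.
So P(the gold coin in box 3 | the host opened box 2) = (1/3) / (7/15) = 5/7.

5/7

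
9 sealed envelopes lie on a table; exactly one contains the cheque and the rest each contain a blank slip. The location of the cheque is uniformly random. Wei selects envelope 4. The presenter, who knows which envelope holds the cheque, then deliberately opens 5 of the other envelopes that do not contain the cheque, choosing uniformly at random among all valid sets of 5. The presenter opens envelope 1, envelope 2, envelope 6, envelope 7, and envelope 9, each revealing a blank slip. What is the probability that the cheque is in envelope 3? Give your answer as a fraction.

8/27

Consider each possible location of the cheque in turn.
If it is in any of envelopes 1, 2, 6, 7, and 9 (prior 1/9 each): that envelope was opened and seen not to hold the prize — ruled out; weight (1/9)·0 = 0 each.
If it is in any of envelopes 3, 5, and 8 (prior 1/9 each): the presenter has 21 equally likely choices, so probability 1/21; weight (1/9)·(1/21) = 1/189 each.
If it is in envelope 4 (prior 1/9): the presenter has 56 equally likely choices, so probability 1/56; weight (1/9)·(1/56) = 1/504.
The weights sum to 1/56.
So P(the cheque in envelope 3 | the presenter opened envelope 1, envelope 2, envelope 6, envelope 7, and envelope 9) = (1/189) / (1/56) = 8/27.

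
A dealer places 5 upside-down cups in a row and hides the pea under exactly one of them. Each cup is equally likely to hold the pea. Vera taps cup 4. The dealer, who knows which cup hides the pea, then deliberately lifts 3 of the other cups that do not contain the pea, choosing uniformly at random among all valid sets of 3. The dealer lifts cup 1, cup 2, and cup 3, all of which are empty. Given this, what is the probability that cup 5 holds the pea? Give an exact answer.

Consider each possible location of the pea in turn.
If it is under any of cups 1, 2, and 3 (prior 1/5 each): that cup was opened and seen not to hold the prize — ruled out; weight (1/5)·0 = 0 each.
If it is under cup 4 (prior 1/5): the dealer has 4 equally likely choices, so probability 1/4; weight (1/5)·(1/4) = 1/20.
If it is under cup 5 (prior 1/5): the dealer has no choice, probability 1; weight (1/5)·1 = 1/5.
The weights sum to 1/4.
So P(the pea under cup 5 | the dealer opened cup 1, cup 2, and cup 3) = (1/5) / (1/4) = 4/5.

4/5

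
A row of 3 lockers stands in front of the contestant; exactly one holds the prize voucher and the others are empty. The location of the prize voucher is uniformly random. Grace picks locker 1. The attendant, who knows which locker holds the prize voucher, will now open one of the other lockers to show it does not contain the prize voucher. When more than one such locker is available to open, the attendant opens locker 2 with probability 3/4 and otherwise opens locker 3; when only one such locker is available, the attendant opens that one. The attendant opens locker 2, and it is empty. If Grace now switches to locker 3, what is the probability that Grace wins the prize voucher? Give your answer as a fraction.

Condition on the true location of the prize voucher.
If it is in locker 1 (prior 1/3): locker 2 is available, opened with probability 3/4; weight (1/3)·(3/4) = 1/4.
If it is in locker 2 (prior 1/3): the attendant opened locker 2, so this case is ruled out; weight (1/3)·0 = 0.
If it is in locker 3 (prior 1/3): only locker 2 is available, probability 1; weight (1/3)·1 = 1/3.
The weights sum to 7/12.
So P(the prize voucher in locker 3 | the attendant opened locker 2) = (1/3) / (7/12) = 4/7.

4/7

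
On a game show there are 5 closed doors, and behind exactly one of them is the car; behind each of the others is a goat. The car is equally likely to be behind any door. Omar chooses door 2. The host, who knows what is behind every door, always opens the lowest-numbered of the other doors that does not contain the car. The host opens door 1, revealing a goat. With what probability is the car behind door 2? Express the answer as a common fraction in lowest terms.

Consider each possible location of the car in turn.
If it is behind door 1 (prior 1/5): the host opened door 1, so this case is ruled out; weight (1/5)·0 = 0.
If it is behind any of doors 2, 3, 4, and 5 (prior 1/5 each): door 1 is the lowest-numbered option available, probability 1; weight (1/5)·1 = 1/5 each.
The weights sum to 4/5.
So P(the car behind door 2 | the host opened door 1) = (1/5) / (4/5) = 1/4.

1/4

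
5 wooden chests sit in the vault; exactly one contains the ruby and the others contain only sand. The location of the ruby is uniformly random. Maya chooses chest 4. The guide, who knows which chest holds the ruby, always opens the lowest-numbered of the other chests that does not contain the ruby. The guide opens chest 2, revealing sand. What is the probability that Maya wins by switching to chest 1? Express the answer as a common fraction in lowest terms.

Condition on the true location of the ruby.
If it is in chest 1 (prior 1/5): chest 2 is the lowest-numbered option available, probability 1; weight (1/5)·1 = 1/5.
If it is in chest 2 (prior 1/5): the guide opened chest 2, so this case is ruled out; weight (1/5)·0 = 0.
If it is in any of chests 3, 4, and 5 (prior 1/5 each): the guide would have opened chest 1 instead, probability 0; weight (1/5)·0 = 0 each.
The weights sum to 1/5.
So P(the ruby in chest 1 | the guide opened chest 2) = (1/5) / (1/5) = 1.

1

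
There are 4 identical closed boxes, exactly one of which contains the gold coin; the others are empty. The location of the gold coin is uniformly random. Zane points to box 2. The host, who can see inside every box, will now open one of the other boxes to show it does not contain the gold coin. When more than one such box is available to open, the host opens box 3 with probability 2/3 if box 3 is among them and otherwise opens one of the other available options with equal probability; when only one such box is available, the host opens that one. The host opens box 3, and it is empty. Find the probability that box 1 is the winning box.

Condition on the true location of the gold coin.
If it is in any of boxes 1, 2, and 4 (prior 1/4 each): box 3 is available, opened with probability 2/3; weight (1/4)·(2/3) = 1/6 each.
If it is in box 3 (prior 1/4): the host opened box 3, so this case is ruled out; weight (1/4)·0 = 0.
The weights sum to 1/2.
So P(the gold coin in box 1 | the host opened box 3) = (1/6) / (1/2) = 1/3.

1/3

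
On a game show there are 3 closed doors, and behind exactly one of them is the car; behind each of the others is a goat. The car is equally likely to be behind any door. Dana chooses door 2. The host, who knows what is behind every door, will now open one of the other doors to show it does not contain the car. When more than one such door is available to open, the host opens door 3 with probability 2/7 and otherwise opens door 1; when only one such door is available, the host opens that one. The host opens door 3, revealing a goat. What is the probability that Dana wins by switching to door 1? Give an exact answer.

7/9

Condition on the true location of the car.
If it is behind door 1 (prior 1/3): only door 3 is available, probability 1; weight (1/3)·1 = 1/3.
If it is behind door 2 (prior 1/3): door 3 is available, opened with probability 2/7; weight (1/3)·(2/7) = 2/21.
If it is behind door 3 (prior 1/3): the host opened door 3, so this case is ruled out; weight (1/3)·0 = 0.
The weights sum to 3/7.
So P(the car behind door 1 | the host opened door 3) = (1/3) / (3/7) = 7/9.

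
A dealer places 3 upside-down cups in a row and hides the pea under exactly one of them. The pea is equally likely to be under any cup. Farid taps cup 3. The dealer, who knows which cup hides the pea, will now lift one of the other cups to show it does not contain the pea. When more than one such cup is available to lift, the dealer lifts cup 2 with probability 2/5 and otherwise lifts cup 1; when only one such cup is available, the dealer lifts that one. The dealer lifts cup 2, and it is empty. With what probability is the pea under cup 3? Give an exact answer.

Apply Bayes' rule, conditioning on where the pea actually is.
If it is under cup 1 (prior 1/3): only cup 2 is available, probability 1; weight (1/3)·1 = 1/3.
If it is under cup 2 (prior 1/3): the dealer opened cup 2, so this case is ruled out; weight (1/3)·0 = 0.
If it is under cup 3 (prior 1/3): cup 2 is available, opened with probability 2/5; weight (1/3)·(2/5) = 2/15.
The weights sum to 7/15.
So P(the pea under cup 3 | the dealer opened cup 2) = (2/15) / (7/15) = 2/7.

2/7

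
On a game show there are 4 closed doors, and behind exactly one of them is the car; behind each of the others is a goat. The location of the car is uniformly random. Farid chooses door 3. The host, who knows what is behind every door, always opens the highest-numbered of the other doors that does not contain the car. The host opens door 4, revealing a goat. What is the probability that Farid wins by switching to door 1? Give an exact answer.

Consider each possible location of the car in turn.
If it is behind any of doors 1, 2, and 3 (prior 1/4 each): door 4 is the highest-numbered option available, probability 1; weight (1/4)·1 = 1/4 each.
If it is behind door 4 (prior 1/4): the host opened door 4, so this case is ruled out; weight (1/4)·0 = 0.
The weights sum to 3/4.
So P(the car behind door 1 | the host opened door 4) = (1/4) / (3/4) = 1/3.

1/3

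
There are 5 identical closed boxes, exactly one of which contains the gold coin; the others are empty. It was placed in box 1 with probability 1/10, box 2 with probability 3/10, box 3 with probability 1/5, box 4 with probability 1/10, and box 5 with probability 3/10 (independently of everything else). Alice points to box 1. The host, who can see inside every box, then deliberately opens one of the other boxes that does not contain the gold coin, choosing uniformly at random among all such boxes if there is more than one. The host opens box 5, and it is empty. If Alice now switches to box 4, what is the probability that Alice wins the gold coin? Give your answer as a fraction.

4/27

Consider each possible location of the gold coin in turn.
If it is in box 1 (prior 1/10): the host has 4 equally likely choices, so probability 1/4; weight (1/10)·(1/4) = 1/40.
If it is in box 2 (prior 3/10): the host has 3 equally likely choices, so probability 1/3; weight (3/10)·(1/3) = 1/10.
If it is in box 3 (prior 1/5): the host has 3 equally likely choices, so probability 1/3; weight (1/5)·(1/3) = 1/15.
If it is in box 4 (prior 1/10): the host has 3 equally likely choices, so probability 1/3; weight (1/10)·(1/3) = 1/30.
If it is in box 5 (prior 3/10): the host opened box 5, so this case is ruled out; weight (3/10)·0 = 0.
The weights sum to 9/40.
So P(the gold coin in box 4 | the host opened box 5) = (1/30) / (9/40) = 4/27.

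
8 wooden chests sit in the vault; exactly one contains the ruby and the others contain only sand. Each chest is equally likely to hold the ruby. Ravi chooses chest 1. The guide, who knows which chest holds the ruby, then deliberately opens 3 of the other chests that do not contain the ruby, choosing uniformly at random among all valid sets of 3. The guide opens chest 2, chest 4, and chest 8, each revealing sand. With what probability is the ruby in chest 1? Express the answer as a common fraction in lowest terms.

1/8

Condition on the true location of the ruby.
If it is in chest 1 (prior 1/8): the guide has 35 equally likely choices, so probability 1/35; weight (1/8)·(1/35) = 1/280.
If it is in any of chests 2, 4, and 8 (prior 1/8 each): that chest was opened and seen not to hold the prize — ruled out; weight (1/8)·0 = 0 each.
If it is in any of chests 3, 5, 6, and 7 (prior 1/8 each): the guide has 20 equally likely choices, so probability 1/20; weight (1/8)·(1/20) = 1/160 each.
The weights sum to 1/35.
So P(the ruby in chest 1 | the guide opened chest 2, chest 4, and chest 8) = (1/280) / (1/35) = 1/8.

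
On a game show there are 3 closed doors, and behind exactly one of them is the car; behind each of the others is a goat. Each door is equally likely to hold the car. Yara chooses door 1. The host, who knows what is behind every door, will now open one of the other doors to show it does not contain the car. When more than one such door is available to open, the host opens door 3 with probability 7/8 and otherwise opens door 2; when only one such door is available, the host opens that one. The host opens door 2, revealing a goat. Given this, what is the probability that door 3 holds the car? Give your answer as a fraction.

8/9

Condition on the true location of the car.
If it is behind door 1 (prior 1/3): door 3 is available but not opened, probability 1/8; weight (1/3)·(1/8) = 1/24.
If it is behind door 2 (prior 1/3): the host opened door 2, so this case is ruled out; weight (1/3)·0 = 0.
If it is behind door 3 (prior 1/3): only door 2 is available, probability 1; weight (1/3)·1 = 1/3.
The weights sum to 3/8.
So P(the car behind door 3 | the host opened door 2) = (1/3) / (3/8) = 8/9.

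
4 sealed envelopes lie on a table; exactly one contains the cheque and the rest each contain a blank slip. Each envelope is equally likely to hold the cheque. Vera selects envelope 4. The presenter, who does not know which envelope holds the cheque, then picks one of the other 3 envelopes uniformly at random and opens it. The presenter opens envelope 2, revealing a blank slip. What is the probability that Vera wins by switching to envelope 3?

Condition on the true location of the cheque.
If it is in any of envelopes 1, 3, and 4 (prior 1/4 each): the presenter picks envelope 2 with probability 1/3 regardless, and it is not the prize; weight (1/4)·(1/3) = 1/12 each.
If it is in envelope 2 (prior 1/4): the presenter opened envelope 2, so this case is ruled out; weight (1/4)·0 = 0.
The weights sum to 1/4.
So P(the cheque in envelope 3 | the presenter opened envelope 2) = (1/12) / (1/4) = 1/3.

1/3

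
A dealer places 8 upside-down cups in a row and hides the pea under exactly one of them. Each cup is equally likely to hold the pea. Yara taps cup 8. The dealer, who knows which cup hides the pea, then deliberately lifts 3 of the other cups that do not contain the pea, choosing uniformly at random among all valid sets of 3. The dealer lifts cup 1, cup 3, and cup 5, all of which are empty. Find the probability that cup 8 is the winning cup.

Condition on the true location of the pea.
If it is under any of cups 1, 3, and 5 (prior 1/8 each): that cup was opened and seen not to hold the prize — ruled out; weight (1/8)·0 = 0 each.
If it is under any of cups 2, 4, 6, and 7 (prior 1/8 each): the dealer has 20 equally likely choices, so probability 1/20; weight (1/8)·(1/20) = 1/160 each.
If it is under cup 8 (prior 1/8): the dealer has 35 equally likely choices, so probability 1/35; weight (1/8)·(1/35) = 1/280.
The weights sum to 1/35.
So P(the pea under cup 8 | the dealer opened cup 1, cup 3, and cup 5) = (1/280) / (1/35) = 1/8.

1/8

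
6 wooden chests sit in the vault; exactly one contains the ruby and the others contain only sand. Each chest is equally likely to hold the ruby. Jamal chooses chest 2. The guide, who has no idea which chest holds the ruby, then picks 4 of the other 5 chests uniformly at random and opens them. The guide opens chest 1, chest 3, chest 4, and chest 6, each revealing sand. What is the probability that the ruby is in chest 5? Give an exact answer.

Consider each possible location of the ruby in turn.
If it is in any of chests 1, 3, 4, and 6 (prior 1/6 each): that chest was opened and seen not to hold the prize — ruled out; weight (1/6)·0 = 0 each.
If it is in either of chests 2 and 5 (prior 1/6 each): the guide picks exactly this set with probability 1/5 regardless, and none is the prize; weight (1/6)·(1/5) = 1/30 each.
The weights sum to 1/15.
So P(the ruby in chest 5 | the guide opened chest 1, chest 3, chest 4, and chest 6) = (1/30) / (1/15) = 1/2.

1/2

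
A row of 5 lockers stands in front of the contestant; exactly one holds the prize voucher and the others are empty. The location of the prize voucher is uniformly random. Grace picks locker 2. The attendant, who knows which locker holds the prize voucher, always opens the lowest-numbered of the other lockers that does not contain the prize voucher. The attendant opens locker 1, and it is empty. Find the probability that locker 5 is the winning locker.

Condition on the true location of the prize voucher.
If it is in locker 1 (prior 1/5): the attendant opened locker 1, so this case is ruled out; weight (1/5)·0 = 0.
If it is in any of lockers 2, 3, 4, and 5 (prior 1/5 each): locker 1 is the lowest-numbered option available, probability 1; weight (1/5)·1 = 1/5 each.
The weights sum to 4/5.
So P(the prize voucher in locker 5 | the attendant opened locker 1) = (1/5) / (4/5) = 1/4.

1/4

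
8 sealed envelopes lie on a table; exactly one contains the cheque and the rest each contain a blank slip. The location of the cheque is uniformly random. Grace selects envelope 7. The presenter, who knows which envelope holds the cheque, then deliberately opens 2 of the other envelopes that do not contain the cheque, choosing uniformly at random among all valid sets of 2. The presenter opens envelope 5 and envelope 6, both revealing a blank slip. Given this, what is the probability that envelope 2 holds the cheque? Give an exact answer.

Condition on the true location of the cheque.
If it is in any of envelopes 1, 2, 3, 4, and 8 (prior 1/8 each): the presenter has 15 equally likely choices, so probability 1/15; weight (1/8)·(1/15) = 1/120 each.
If it is in either of envelopes 5 and 6 (prior 1/8 each): that envelope was opened and seen not to hold the prize — ruled out; weight (1/8)·0 = 0 each.
If it is in envelope 7 (prior 1/8): the presenter has 21 equally likely choices, so probability 1/21; weight (1/8)·(1/21) = 1/168.
The weights sum to 1/21.
So P(the cheque in envelope 2 | the presenter opened envelope 5 and envelope 6) = (1/120) / (1/21) = 7/40.

7/40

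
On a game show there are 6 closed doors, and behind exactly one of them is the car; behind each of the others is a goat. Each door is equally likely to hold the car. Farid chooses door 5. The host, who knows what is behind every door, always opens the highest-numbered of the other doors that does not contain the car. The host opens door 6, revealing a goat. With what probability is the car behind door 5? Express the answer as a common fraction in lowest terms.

1/5

Apply Bayes' rule, conditioning on where the car actually is.
If it is behind any of doors 1, 2, 3, 4, and 5 (prior 1/6 each): door 6 is the highest-numbered option available, probability 1; weight (1/6)·1 = 1/6 each.
If it is behind door 6 (prior 1/6): the host opened door 6, so this case is ruled out; weight (1/6)·0 = 0.
The weights sum to 5/6.
So P(the car behind door 5 | the host opened door 6) = (1/6) / (5/6) = 1/5.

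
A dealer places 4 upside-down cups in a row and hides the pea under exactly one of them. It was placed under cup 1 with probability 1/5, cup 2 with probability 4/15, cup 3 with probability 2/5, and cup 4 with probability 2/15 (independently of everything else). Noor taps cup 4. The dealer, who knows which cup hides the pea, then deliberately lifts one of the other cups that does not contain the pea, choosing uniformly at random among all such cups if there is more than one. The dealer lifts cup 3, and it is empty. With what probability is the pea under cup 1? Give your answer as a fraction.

Apply Bayes' rule, conditioning on where the pea actually is.
If it is under cup 1 (prior 1/5): the dealer has 2 equally likely choices, so probability 1/2; weight (1/5)·(1/2) = 1/10.
If it is under cup 2 (prior 4/15): the dealer has 2 equally likely choices, so probability 1/2; weight (4/15)·(1/2) = 2/15.
If it is under cup 3 (prior 2/5): the dealer opened cup 3, so this case is ruled out; weight (2/5)·0 = 0.
If it is under cup 4 (prior 2/15): the dealer has 3 equally likely choices, so probability 1/3; weight (2/15)·(1/3) = 2/45.
The weights sum to 5/18.
So P(the pea under cup 1 | the dealer opened cup 3) = (1/10) / (5/18) = 9/25.

9/25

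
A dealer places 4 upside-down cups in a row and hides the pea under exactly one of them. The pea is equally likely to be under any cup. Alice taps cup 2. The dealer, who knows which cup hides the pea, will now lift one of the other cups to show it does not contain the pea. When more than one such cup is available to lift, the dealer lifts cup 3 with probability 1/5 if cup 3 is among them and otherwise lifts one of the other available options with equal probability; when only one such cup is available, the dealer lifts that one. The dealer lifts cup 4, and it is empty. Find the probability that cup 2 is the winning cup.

4/17

Apply Bayes' rule, conditioning on where the pea actually is.
If it is under cup 1 (prior 1/4): cup 3 is available but not opened, probability 4/5; weight (1/4)·(4/5) = 1/5.
If it is under cup 2 (prior 1/4): cup 3 is available but not opened; cup 4 gets probability (1 − 1/5)/2 = 2/5; weight (1/4)·(2/5) = 1/10.
If it is under cup 3 (prior 1/4): cup 3 holds the prize so is unavailable; the dealer chooses uniformly among the 2 others, probability 1/2; weight (1/4)·(1/2) = 1/8.
If it is under cup 4 (prior 1/4): the dealer opened cup 4, so this case is ruled out; weight (1/4)·0 = 0.
The weights sum to 17/40.
So P(the pea under cup 2 | the dealer opened cup 4) = (1/10) / (17/40) = 4/17.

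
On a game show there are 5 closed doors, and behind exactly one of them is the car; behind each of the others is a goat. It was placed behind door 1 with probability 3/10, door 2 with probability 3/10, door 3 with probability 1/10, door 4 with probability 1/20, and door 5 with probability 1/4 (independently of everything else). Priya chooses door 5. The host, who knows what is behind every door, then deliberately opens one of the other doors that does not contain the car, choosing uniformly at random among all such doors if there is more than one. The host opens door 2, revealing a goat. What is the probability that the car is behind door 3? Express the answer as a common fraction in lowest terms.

Apply Bayes' rule, conditioning on where the car actually is.
If it is behind door 1 (prior 3/10): the host has 3 equally likely choices, so probability 1/3; weight (3/10)·(1/3) = 1/10.
If it is behind door 2 (prior 3/10): the host opened door 2, so this case is ruled out; weight (3/10)·0 = 0.
If it is behind door 3 (prior 1/10): the host has 3 equally likely choices, so probability 1/3; weight (1/10)·(1/3) = 1/30.
If it is behind door 4 (prior 1/20): the host has 3 equally likely choices, so probability 1/3; weight (1/20)·(1/3) = 1/60.
If it is behind door 5 (prior 1/4): the host has 4 equally likely choices, so probability 1/4; weight (1/4)·(1/4) = 1/16.
The weights sum to 17/80.
So P(the car behind door 3 | the host opened door 2) = (1/30) / (17/80) = 8/51.

8/51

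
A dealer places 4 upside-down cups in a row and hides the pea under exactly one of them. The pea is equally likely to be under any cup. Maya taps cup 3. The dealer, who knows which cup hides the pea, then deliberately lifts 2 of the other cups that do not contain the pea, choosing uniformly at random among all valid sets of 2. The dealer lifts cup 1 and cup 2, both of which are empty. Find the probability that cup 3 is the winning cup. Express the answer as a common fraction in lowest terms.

1/4

Consider each possible location of the pea in turn.
If it is under either of cups 1 and 2 (prior 1/4 each): that cup was opened and seen not to hold the prize — ruled out; weight (1/4)·0 = 0 each.
If it is under cup 3 (prior 1/4): the dealer has 3 equally likely choices, so probability 1/3; weight (1/4)·(1/3) = 1/12.
If it is under cup 4 (prior 1/4): the dealer has no choice, probability 1; weight (1/4)·1 = 1/4.
The weights sum to 1/3.
So P(the pea under cup 3 | the dealer opened cup 1 and cup 2) = (1/12) / (1/3) = 1/4.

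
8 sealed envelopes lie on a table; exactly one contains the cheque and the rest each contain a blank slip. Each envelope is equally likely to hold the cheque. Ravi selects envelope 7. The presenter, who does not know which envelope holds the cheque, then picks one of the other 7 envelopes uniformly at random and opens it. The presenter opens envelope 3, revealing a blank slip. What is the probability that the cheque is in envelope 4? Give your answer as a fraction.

Apply Bayes' rule, conditioning on where the cheque actually is.
If it is in any of envelopes 1, 2, 4, 5, 6, 7, and 8 (prior 1/8 each): the presenter picks envelope 3 with probability 1/7 regardless, and it is not the prize; weight (1/8)·(1/7) = 1/56 each.
If it is in envelope 3 (prior 1/8): the presenter opened envelope 3, so this case is ruled out; weight (1/8)·0 = 0.
The weights sum to 1/8.
So P(the cheque in envelope 4 | the presenter opened envelope 3) = (1/56) / (1/8) = 1/7.

1/7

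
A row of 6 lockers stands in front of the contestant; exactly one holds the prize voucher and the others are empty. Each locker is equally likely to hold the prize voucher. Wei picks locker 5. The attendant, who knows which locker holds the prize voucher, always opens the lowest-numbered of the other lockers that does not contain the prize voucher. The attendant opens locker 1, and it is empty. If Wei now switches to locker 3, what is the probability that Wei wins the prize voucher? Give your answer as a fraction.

1/5

Consider each possible location of the prize voucher in turn.
If it is in locker 1 (prior 1/6): the attendant opened locker 1, so this case is ruled out; weight (1/6)·0 = 0.
If it is in any of lockers 2, 3, 4, 5, and 6 (prior 1/6 each): locker 1 is the lowest-numbered option available, probability 1; weight (1/6)·1 = 1/6 each.
The weights sum to 5/6.
So P(the prize voucher in locker 3 | the attendant opened locker 1) = (1/6) / (5/6) = 1/5.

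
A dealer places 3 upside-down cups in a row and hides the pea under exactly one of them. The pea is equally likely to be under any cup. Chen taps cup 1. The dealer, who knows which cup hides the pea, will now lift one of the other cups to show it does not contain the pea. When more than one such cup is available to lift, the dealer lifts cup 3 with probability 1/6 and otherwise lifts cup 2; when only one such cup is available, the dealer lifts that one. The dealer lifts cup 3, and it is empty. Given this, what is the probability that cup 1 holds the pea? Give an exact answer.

1/7

Apply Bayes' rule, conditioning on where the pea actually is.
If it is under cup 1 (prior 1/3): cup 3 is available, opened with probability 1/6; weight (1/3)·(1/6) = 1/18.
If it is under cup 2 (prior 1/3): only cup 3 is available, probability 1; weight (1/3)·1 = 1/3.
If it is under cup 3 (prior 1/3): the dealer opened cup 3, so this case is ruled out; weight (1/3)·0 = 0.
The weights sum to 7/18.
So P(the pea under cup 1 | the dealer opened cup 3) = (1/18) / (7/18) = 1/7.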